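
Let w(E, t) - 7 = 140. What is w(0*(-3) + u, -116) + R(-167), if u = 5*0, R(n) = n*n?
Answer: 28036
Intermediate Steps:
R(n) = n²
u = 0
w(E, t) = 147 (w(E, t) = 7 + 140 = 147)
w(0*(-3) + u, -116) + R(-167) = 147 + (-167)² = 147 + 27889 = 28036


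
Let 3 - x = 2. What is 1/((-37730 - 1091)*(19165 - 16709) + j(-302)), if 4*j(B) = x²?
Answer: -4/381377503 ≈ -1.0488e-8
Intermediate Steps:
x = 1 (x = 3 - 1*2 = 3 - 2 = 1)
j(B) = ¼ (j(B) = (¼)*1² = (¼)*1 = ¼)
1/((-37730 - 1091)*(19165 - 16709) + j(-302)) = 1/((-37730 - 1091)*(19165 - 16709) + ¼) = 1/(-38821*2456 + ¼) = 1/(-95344376 + ¼) = 1/(-381377503/4) = -4/381377503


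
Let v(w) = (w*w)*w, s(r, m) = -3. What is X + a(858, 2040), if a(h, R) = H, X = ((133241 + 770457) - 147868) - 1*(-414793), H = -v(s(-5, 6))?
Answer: 1170650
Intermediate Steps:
v(w) = w**3 (v(w) = w**2*w = w**3)
H = 27 (H = -1*(-3)**3 = -1*(-27) = 27)
X = 1170623 (X = (903698 - 147868) + 414793 = 755830 + 414793 = 1170623)
a(h, R) = 27
X + a(858, 2040) = 1170623 + 27 = 1170650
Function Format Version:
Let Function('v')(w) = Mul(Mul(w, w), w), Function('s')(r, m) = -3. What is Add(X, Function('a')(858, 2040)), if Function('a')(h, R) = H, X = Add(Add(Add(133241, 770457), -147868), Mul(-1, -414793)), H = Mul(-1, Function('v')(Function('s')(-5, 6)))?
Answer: 1170650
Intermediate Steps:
Function('v')(w) = Pow(w, 3) (Function('v')(w) = Mul(Pow(w, 2), w) = Pow(w, 3))
H = 27 (H = Mul(-1, Pow(-3, 3)) = Mul(-1, -27) = 27)
X = 1170623 (X = Add(Add(903698, -147868), 414793) = Add(755830, 414793) = 1170623)
Function('a')(h, R) = 27
Add(X, Function('a')(858, 2040)) = Add(1170623, 27) = 1170650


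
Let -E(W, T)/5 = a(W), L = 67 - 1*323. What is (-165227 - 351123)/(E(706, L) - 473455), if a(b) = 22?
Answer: 103270/94713 ≈ 1.0903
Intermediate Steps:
L = -256 (L = 67 - 323 = -256)
E(W, T) = -110 (E(W, T) = -5*22 = -110)
(-165227 - 351123)/(E(706, L) - 473455) = (-165227 - 351123)/(-110 - 473455) = -516350/(-473565) = -516350*(-1/473565) = 103270/94713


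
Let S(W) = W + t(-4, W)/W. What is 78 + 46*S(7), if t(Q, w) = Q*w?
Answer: 216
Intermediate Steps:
S(W) = -4 + W (S(W) = W + (-4*W)/W = W - 4 = -4 + W)
78 + 46*S(7) = 78 + 46*(-4 + 7) = 78 + 46*3 = 78 + 138 = 216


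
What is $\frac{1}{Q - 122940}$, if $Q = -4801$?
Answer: $- \frac{1}{127741} \approx -7.8283 \cdot 10^{-6}$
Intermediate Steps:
$\frac{1}{Q - 122940} = \frac{1}{-4801 - 122940} = \frac{1}{-127741} = - \frac{1}{127741}$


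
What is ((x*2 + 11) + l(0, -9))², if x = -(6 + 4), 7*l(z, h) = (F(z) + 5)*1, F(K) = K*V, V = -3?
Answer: 3364/49 ≈ 68.653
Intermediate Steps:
F(K) = -3*K (F(K) = K*(-3) = -3*K)
l(z, h) = 5/7 - 3*z/7 (l(z, h) = ((-3*z + 5)*1)/7 = ((5 - 3*z)*1)/7 = (5 - 3*z)/7 = 5/7 - 3*z/7)
x = -10 (x = -1*10 = -10)
((x*2 + 11) + l(0, -9))² = ((-10*2 + 11) + (5/7 - 3/7*0))² = ((-20 + 11) + (5/7 + 0))² = (-9 + 5/7)² = (-58/7)² = 3364/49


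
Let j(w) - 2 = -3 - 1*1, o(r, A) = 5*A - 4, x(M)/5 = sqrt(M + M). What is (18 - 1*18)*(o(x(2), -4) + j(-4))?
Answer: 0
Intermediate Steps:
x(M) = 5*sqrt(2)*sqrt(M) (x(M) = 5*sqrt(M + M) = 5*sqrt(2*M) = 5*(sqrt(2)*sqrt(M)) = 5*sqrt(2)*sqrt(M))
o(r, A) = -4 + 5*A
j(w) = -2 (j(w) = 2 + (-3 - 1*1) = 2 + (-3 - 1) = 2 - 4 = -2)
(18 - 1*18)*(o(x(2), -4) + j(-4)) = (18 - 1*18)*((-4 + 5*(-4)) - 2) = (18 - 18)*((-4 - 20) - 2) = 0*(-24 - 2) = 0*(-26) = 0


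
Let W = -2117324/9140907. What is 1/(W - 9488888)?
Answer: -9140907/86737044858740 ≈ -1.0539e-7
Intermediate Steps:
W = -2117324/9140907 (W = -2117324*1/9140907 = -2117324/9140907 ≈ -0.23163)
1/(W - 9488888) = 1/(-2117324/9140907 - 9488888) = 1/(-86737044858740/9140907) = -9140907/86737044858740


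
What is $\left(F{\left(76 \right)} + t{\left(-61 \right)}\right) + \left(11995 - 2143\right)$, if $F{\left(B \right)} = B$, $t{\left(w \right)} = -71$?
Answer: $9857$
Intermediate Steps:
$\left(F{\left(76 \right)} + t{\left(-61 \right)}\right) + \left(11995 - 2143\right) = \left(76 - 71\right) + \left(11995 - 2143\right) = 5 + \left(11995 - 2143\right) = 5 + 9852 = 9857$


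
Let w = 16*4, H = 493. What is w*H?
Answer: 31552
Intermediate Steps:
w = 64
w*H = 64*493 = 31552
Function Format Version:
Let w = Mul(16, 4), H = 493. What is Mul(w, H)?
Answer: 31552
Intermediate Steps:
w = 64
Mul(w, H) = Mul(64, 493) = 31552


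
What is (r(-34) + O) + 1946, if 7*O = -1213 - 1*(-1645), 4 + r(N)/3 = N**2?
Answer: 38246/7 ≈ 5463.7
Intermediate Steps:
r(N) = -12 + 3*N**2
O = 432/7 (O = (-1213 - 1*(-1645))/7 = (-1213 + 1645)/7 = (1/7)*432 = 432/7 ≈ 61.714)
(r(-34) + O) + 1946 = ((-12 + 3*(-34)**2) + 432/7) + 1946 = ((-12 + 3*1156) + 432/7) + 1946 = ((-12 + 3468) + 432/7) + 1946 = (3456 + 432/7) + 1946 = 24624/7 + 1946 = 38246/7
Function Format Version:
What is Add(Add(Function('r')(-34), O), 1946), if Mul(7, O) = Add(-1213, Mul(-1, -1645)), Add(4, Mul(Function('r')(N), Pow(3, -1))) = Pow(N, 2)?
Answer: Rational(38246, 7) ≈ 5463.7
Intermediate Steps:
Function('r')(N) = Add(-12, Mul(3, Pow(N, 2)))
O = Rational(432, 7) (O = Mul(Rational(1, 7), Add(-1213, Mul(-1, -1645))) = Mul(Rational(1, 7), Add(-1213, 1645)) = Mul(Rational(1, 7), 432) = Rational(432, 7) ≈ 61.714)
Add(Add(Function('r')(-34), O), 1946) = Add(Add(Add(-12, Mul(3, Pow(-34, 2))), Rational(432, 7)), 1946) = Add(Add(Add(-12, Mul(3, 1156)), Rational(432, 7)), 1946) = Add(Add(Add(-12, 3468), Rational(432, 7)), 1946) = Add(Add(3456, Rational(432, 7)), 1946) = Add(Rational(24624, 7), 1946) = Rational(38246, 7)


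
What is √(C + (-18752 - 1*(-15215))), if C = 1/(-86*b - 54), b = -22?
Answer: I*√11948847190/1838 ≈ 59.473*I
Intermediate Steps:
C = 1/1838 (C = 1/(-86*(-22) - 54) = 1/(1892 - 54) = 1/1838 ≈ 0.00054407)
√(C + (-18752 - 1*(-15215))) = √(1/1838 + (-18752 - 1*(-15215))) = √(1/1838 + (-18752 + 15215)) = √(1/1838 - 3537) = √(-6501005/1838) = I*√11948847190/1838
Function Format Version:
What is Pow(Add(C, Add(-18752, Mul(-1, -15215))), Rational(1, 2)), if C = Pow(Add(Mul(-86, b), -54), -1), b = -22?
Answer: Mul(Rational(1, 1838), I, Pow(11948847190, Rational(1, 2))) ≈ Mul(59.473, I)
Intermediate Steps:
C = Rational(1, 1838) (C = Pow(Add(Mul(-86, -22), -54), -1) = Pow(Add(1892, -54), -1) = Pow(1838, -1) = Rational(1, 1838) ≈ 0.00054407)
Pow(Add(C, Add(-18752, Mul(-1, -15215))), Rational(1, 2)) = Pow(Add(Rational(1, 1838), Add(-18752, Mul(-1, -15215))), Rational(1, 2)) = Pow(Add(Rational(1, 1838), Add(-18752, 15215)), Rational(1, 2)) = Pow(Add(Rational(1, 1838), -3537), Rational(1, 2)) = Pow(Rational(-6501005, 1838), Rational(1, 2)) = Mul(Rational(1, 1838), I, Pow(11948847190, Rational(1, 2)))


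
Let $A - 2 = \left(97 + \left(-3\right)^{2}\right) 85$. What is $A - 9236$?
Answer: $-224$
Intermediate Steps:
$A = 9012$ ($A = 2 + \left(97 + \left(-3\right)^{2}\right) 85 = 2 + \left(97 + 9\right) 85 = 2 + 106 \cdot 85 = 2 + 9010 = 9012$)
$A - 9236 = 9012 - 9236 = -224$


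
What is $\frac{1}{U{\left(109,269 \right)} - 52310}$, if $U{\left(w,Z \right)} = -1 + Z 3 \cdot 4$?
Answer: $- \frac{1}{49083} \approx -2.0374 \cdot 10^{-5}$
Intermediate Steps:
$U{\left(w,Z \right)} = -1 + 12 Z$ ($U{\left(w,Z \right)} = -1 + Z 12 = -1 + 12 Z$)
$\frac{1}{U{\left(109,269 \right)} - 52310} = \frac{1}{\left(-1 + 12 \cdot 269\right) - 52310} = \frac{1}{\left(-1 + 3228\right) - 52310} = \frac{1}{3227 - 52310} = \frac{1}{-49083} = - \frac{1}{49083}$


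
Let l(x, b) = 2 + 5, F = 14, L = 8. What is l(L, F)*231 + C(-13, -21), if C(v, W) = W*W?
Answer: 2058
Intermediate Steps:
l(x, b) = 7
C(v, W) = W²
l(L, F)*231 + C(-13, -21) = 7*231 + (-21)² = 1617 + 441 = 2058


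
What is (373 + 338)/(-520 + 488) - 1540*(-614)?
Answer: 30257209/32 ≈ 9.4554e+5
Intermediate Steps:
(373 + 338)/(-520 + 488) - 1540*(-614) = 711/(-32) + 945560 = 711*(-1/32) + 945560 = -711/32 + 945560 = 30257209/32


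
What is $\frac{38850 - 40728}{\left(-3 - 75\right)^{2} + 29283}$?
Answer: $- \frac{626}{11789} \approx -0.0531$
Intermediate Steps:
$\frac{38850 - 40728}{\left(-3 - 75\right)^{2} + 29283} = \frac{38850 - 40728}{\left(-78\right)^{2} + 29283} = - \frac{1878}{6084 + 29283} = - \frac{1878}{35367} = \left(-1878\right) \frac{1}{35367} = - \frac{626}{11789}$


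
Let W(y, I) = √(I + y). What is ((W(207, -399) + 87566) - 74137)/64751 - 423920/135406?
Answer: -12815438373/4383836953 + 8*I*√3/64751 ≈ -2.9233 + 0.000214*I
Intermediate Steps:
((W(207, -399) + 87566) - 74137)/64751 - 423920/135406 = ((√(-399 + 207) + 87566) - 74137)/64751 - 423920/135406 = ((√(-192) + 87566) - 74137)*(1/64751) - 423920*1/135406 = ((8*I*√3 + 87566) - 74137)*(1/64751) - 211960/67703 = ((87566 + 8*I*√3) - 74137)*(1/64751) - 211960/67703 = (13429 + 8*I*√3)*(1/64751) - 211960/67703 = (13429/64751 + 8*I*√3/64751) - 211960/67703 = -12815438373/4383836953 + 8*I*√3/64751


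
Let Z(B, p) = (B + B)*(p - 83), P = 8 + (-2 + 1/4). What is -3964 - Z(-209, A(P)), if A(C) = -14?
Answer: -44510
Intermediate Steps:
P = 25/4 (P = 8 + (-2 + ¼) = 8 - 7/4 = 25/4 ≈ 6.2500)
Z(B, p) = 2*B*(-83 + p) (Z(B, p) = (2*B)*(-83 + p) = 2*B*(-83 + p))
-3964 - Z(-209, A(P)) = -3964 - 2*(-209)*(-83 - 14) = -3964 - 2*(-209)*(-97) = -3964 - 1*40546 = -3964 - 40546 = -44510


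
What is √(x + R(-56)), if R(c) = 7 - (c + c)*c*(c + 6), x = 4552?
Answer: 3*√35351 ≈ 564.06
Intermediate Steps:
R(c) = 7 - 2*c²*(6 + c) (R(c) = 7 - 2*c*c*(6 + c) = 7 - 2*c²*(6 + c))
√(x + R(-56)) = √(4552 + (7 - 12*(-56)² - 2*(-56)³)) = √(4552 + (7 - 12*3136 - 2*(-175616))) = √(4552 + (7 - 37632 + 351232)) = √(4552 + 313607) = √318159 = 3*√35351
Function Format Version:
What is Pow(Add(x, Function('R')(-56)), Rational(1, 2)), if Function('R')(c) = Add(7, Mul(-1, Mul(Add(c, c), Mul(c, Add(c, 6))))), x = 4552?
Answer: Mul(3, Pow(35351, Rational(1, 2))) ≈ 564.06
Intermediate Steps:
Function('R')(c) = Add(7, Mul(-2, Pow(c, 2), Add(6, c))) (Function('R')(c) = Add(7, Mul(-1, Mul(Mul(2, c), Mul(c, Add(6, c))))) = Add(7, Mul(-1, Mul(2, Pow(c, 2), Add(6, c)))) = Add(7, Mul(-2, Pow(c, 2), Add(6, c))))
Pow(Add(x, Function('R')(-56)), Rational(1, 2)) = Pow(Add(4552, Add(7, Mul(-12, Pow(-56, 2)), Mul(-2, Pow(-56, 3)))), Rational(1, 2)) = Pow(Add(4552, Add(7, Mul(-12, 3136), Mul(-2, -175616))), Rational(1, 2)) = Pow(Add(4552, Add(7, -37632, 351232)), Rational(1, 2)) = Pow(Add(4552, 313607), Rational(1, 2)) = Pow(318159, Rational(1, 2)) = Mul(3, Pow(35351, Rational(1, 2)))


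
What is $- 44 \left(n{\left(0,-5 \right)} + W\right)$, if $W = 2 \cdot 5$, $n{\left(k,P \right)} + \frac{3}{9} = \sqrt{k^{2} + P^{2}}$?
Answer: $- \frac{1936}{3} \approx -645.33$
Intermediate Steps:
$n{\left(k,P \right)} = - \frac{1}{3} + \sqrt{P^{2} + k^{2}}$ ($n{\left(k,P \right)} = - \frac{1}{3} + \sqrt{k^{2} + P^{2}} = - \frac{1}{3} + \sqrt{P^{2} + k^{2}}$)
$W = 10$
$- 44 \left(n{\left(0,-5 \right)} + W\right) = - 44 \left(\left(- \frac{1}{3} + \sqrt{\left(-5\right)^{2} + 0^{2}}\right) + 10\right) = - 44 \left(\left(- \frac{1}{3} + \sqrt{25 + 0}\right) + 10\right) = - 44 \left(\left(- \frac{1}{3} + \sqrt{25}\right) + 10\right) = - 44 \left(\left(- \frac{1}{3} + 5\right) + 10\right) = - 44 \left(\frac{14}{3} + 10\right) = \left(-44\right) \frac{44}{3} = - \frac{1936}{3}$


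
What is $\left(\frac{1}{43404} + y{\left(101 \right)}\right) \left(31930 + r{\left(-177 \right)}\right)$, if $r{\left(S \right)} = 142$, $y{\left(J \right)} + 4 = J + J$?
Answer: $\frac{68906635874}{10851} \approx 6.3503 \cdot 10^{6}$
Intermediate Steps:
$y{\left(J \right)} = -4 + 2 J$ ($y{\left(J \right)} = -4 + \left(J + J\right) = -4 + 2 J$)
$\left(\frac{1}{43404} + y{\left(101 \right)}\right) \left(31930 + r{\left(-177 \right)}\right) = \left(\frac{1}{43404} + \left(-4 + 2 \cdot 101\right)\right) \left(31930 + 142\right) = \left(\frac{1}{43404} + \left(-4 + 202\right)\right) 32072 = \left(\frac{1}{43404} + 198\right) 32072 = \frac{8593993}{43404} \cdot 32072 = \frac{68906635874}{10851}$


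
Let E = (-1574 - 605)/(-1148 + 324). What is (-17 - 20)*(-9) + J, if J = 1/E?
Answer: 726431/2179 ≈ 333.38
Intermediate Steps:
E = 2179/824 (E = -2179/(-824) = -2179*(-1/824) = 2179/824 ≈ 2.6444)
J = 824/2179 (J = 1/(2179/824) = 824/2179 ≈ 0.37816)
(-17 - 20)*(-9) + J = (-17 - 20)*(-9) + 824/2179 = -37*(-9) + 824/2179 = 333 + 824/2179 = 726431/2179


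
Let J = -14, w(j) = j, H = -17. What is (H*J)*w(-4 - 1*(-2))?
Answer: -476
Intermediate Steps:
(H*J)*w(-4 - 1*(-2)) = (-17*(-14))*(-4 - 1*(-2)) = 238*(-4 + 2) = 238*(-2) = -476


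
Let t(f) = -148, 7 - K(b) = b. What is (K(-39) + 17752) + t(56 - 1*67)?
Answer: 17650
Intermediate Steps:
K(b) = 7 - b
(K(-39) + 17752) + t(56 - 1*67) = ((7 - 1*(-39)) + 17752) - 148 = ((7 + 39) + 17752) - 148 = (46 + 17752) - 148 = 17798 - 148 = 17650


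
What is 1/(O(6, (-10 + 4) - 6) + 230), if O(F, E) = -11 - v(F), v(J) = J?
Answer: 1/213 ≈ 0.0046948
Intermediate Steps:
O(F, E) = -11 - F
1/(O(6, (-10 + 4) - 6) + 230) = 1/((-11 - 1*6) + 230) = 1/((-11 - 6) + 230) = 1/(-17 + 230) = 1/213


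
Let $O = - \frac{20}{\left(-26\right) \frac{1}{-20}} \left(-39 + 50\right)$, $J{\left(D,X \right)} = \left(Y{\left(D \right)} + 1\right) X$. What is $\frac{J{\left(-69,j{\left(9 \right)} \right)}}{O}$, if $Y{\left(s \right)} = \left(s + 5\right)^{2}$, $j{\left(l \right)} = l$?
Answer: $- \frac{479349}{2200} \approx -217.89$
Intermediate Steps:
$Y{\left(s \right)} = \left(5 + s\right)^{2}$
$J{\left(D,X \right)} = X \left(1 + \left(5 + D\right)^{2}\right)$ ($J{\left(D,X \right)} = \left(\left(5 + D\right)^{2} + 1\right) X = \left(1 + \left(5 + D\right)^{2}\right) X = X \left(1 + \left(5 + D\right)^{2}\right)$)
$O = - \frac{2200}{13}$ ($O = - \frac{20}{\left(-26\right) \left(- \frac{1}{20}\right)} 11 = - \frac{20}{\frac{13}{10}} \cdot 11 = \left(-20\right) \frac{10}{13} \cdot 11 = \left(- \frac{200}{13}\right) 11 = - \frac{2200}{13} \approx -169.23$)
$\frac{J{\left(-69,j{\left(9 \right)} \right)}}{O} = \frac{9 \left(1 + \left(5 - 69\right)^{2}\right)}{- \frac{2200}{13}} = 9 \left(1 + \left(-64\right)^{2}\right) \left(- \frac{13}{2200}\right) = 9 \left(1 + 4096\right) \left(- \frac{13}{2200}\right) = 9 \cdot 4097 \left(- \frac{13}{2200}\right) = 36873 \left(- \frac{13}{2200}\right) = - \frac{479349}{2200}$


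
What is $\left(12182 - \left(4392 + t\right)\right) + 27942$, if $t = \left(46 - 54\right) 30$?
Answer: $35972$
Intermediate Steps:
$t = -240$ ($t = \left(-8\right) 30 = -240$)
$\left(12182 - \left(4392 + t\right)\right) + 27942 = \left(12182 - 4152\right) + 27942 = 8030 + 27942 = 35972$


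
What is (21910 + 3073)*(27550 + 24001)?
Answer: 1287898633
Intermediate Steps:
(21910 + 3073)*(27550 + 24001) = 24983*51551 = 1287898633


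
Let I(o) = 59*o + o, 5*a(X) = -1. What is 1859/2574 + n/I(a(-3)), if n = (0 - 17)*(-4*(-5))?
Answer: 523/18 ≈ 29.056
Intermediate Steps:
a(X) = -1/5 (a(X) = (1/5)*(-1) = -1/5)
n = -340 (n = -17*20 = -340)
I(o) = 60*o
1859/2574 + n/I(a(-3)) = 1859/2574 - 340/(60*(-1/5)) = 1859*(1/2574) - 340/(-12) = 13/18 - 340*(-1/12) = 13/18 + 85/3 = 523/18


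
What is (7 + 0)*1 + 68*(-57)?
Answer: -3869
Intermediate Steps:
(7 + 0)*1 + 68*(-57) = 7*1 - 3876 = 7 - 3876 = -3869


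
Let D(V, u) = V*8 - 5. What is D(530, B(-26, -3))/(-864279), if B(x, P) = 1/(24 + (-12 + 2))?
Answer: -4235/864279 ≈ -0.0049000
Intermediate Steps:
B(x, P) = 1/14 (B(x, P) = 1/(24 - 10) = 1/14)
D(V, u) = -5 + 8*V (D(V, u) = 8*V - 5 = -5 + 8*V)
D(530, B(-26, -3))/(-864279) = (-5 + 8*530)/(-864279) = (-5 + 4240)*(-1/864279) = 4235*(-1/864279) = -4235/864279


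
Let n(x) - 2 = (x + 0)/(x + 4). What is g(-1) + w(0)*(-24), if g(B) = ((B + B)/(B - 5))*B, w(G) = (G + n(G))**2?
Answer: -289/3 ≈ -96.333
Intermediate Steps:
n(x) = 2 + x/(4 + x) (n(x) = 2 + (x + 0)/(x + 4) = 2 + x/(4 + x))
w(G) = (G + (8 + 3*G)/(4 + G))**2
g(B) = 2*B**2/(-5 + B) (g(B) = ((2*B)/(-5 + B))*B = (2*B/(-5 + B))*B = 2*B**2/(-5 + B))
g(-1) + w(0)*(-24) = 2*(-1)**2/(-5 - 1) + ((8 + 0**2 + 7*0)**2/(4 + 0)**2)*(-24) = 2*1/(-6) + ((8 + 0 + 0)**2/4**2)*(-24) = 2*1*(-1/6) + ((1/16)*8**2)*(-24) = -1/3 + ((1/16)*64)*(-24) = -1/3 + 4*(-24) = -1/3 - 96 = -289/3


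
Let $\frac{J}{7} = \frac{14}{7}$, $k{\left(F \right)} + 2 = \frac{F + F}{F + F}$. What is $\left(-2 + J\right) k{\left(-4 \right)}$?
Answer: $-12$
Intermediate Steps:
$k{\left(F \right)} = -1$ ($k{\left(F \right)} = -2 + \frac{F + F}{F + F} = -2 + \frac{2 F}{2 F} = -2 + 2 F \frac{1}{2 F} = -2 + 1 = -1$)
$J = 14$ ($J = 7 \cdot \frac{14}{7} = 7 \cdot 14 \cdot \frac{1}{7} = 7 \cdot 2 = 14$)
$\left(-2 + J\right) k{\left(-4 \right)} = \left(-2 + 14\right) \left(-1\right) = 12 \left(-1\right) = -12$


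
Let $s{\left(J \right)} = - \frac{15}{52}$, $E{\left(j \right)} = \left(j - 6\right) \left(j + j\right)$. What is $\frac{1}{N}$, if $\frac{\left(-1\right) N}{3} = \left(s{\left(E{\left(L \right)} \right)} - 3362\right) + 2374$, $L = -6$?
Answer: $\frac{52}{154173} \approx 0.00033728$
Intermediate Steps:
$E{\left(j \right)} = 2 j \left(-6 + j\right)$ ($E{\left(j \right)} = \left(-6 + j\right) 2 j = 2 j \left(-6 + j\right)$)
$s{\left(J \right)} = - \frac{15}{52}$ ($s{\left(J \right)} = \left(-15\right) \frac{1}{52} = - \frac{15}{52}$)
$N = \frac{154173}{52}$ ($N = - 3 \left(\left(- \frac{15}{52} - 3362\right) + 2374\right) = - 3 \left(- \frac{174839}{52} + 2374\right) = \left(-3\right) \left(- \frac{51391}{52}\right) = \frac{154173}{52} \approx 2964.9$)
$\frac{1}{N} = \frac{1}{\frac{154173}{52}} = \frac{52}{154173}$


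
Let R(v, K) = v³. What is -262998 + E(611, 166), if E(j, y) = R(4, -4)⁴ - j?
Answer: 16513607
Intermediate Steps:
E(j, y) = 16777216 - j (E(j, y) = (4³)⁴ - j = 64⁴ - j = 16777216 - j)
-262998 + E(611, 166) = -262998 + (16777216 - 1*611) = -262998 + (16777216 - 611) = -262998 + 16776605 = 16513607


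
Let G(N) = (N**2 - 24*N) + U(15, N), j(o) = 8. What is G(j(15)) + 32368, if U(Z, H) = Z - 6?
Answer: 32249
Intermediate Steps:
U(Z, H) = -6 + Z
G(N) = 9 + N**2 - 24*N (G(N) = (N**2 - 24*N) + (-6 + 15) = (N**2 - 24*N) + 9 = 9 + N**2 - 24*N)
G(j(15)) + 32368 = (9 + 8**2 - 24*8) + 32368 = (9 + 64 - 192) + 32368 = -119 + 32368 = 32249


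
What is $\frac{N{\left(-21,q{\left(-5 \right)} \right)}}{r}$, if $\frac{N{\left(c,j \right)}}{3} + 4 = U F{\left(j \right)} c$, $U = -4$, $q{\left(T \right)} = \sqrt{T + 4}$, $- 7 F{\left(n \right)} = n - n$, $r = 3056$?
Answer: $- \frac{3}{764} \approx -0.0039267$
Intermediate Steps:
$F{\left(n \right)} = 0$ ($F{\left(n \right)} = - \frac{n - n}{7} = \left(- \frac{1}{7}\right) 0 = 0$)
$q{\left(T \right)} = \sqrt{4 + T}$
$N{\left(c,j \right)} = -12$ ($N{\left(c,j \right)} = -12 + 3 \left(-4\right) 0 c = -12 + 3 \cdot 0 c = -12 + 3 \cdot 0 = -12 + 0 = -12$)
$\frac{N{\left(-21,q{\left(-5 \right)} \right)}}{r} = - \frac{12}{3056} = \left(-12\right) \frac{1}{3056} = - \frac{3}{764}$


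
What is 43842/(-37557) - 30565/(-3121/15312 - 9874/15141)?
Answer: 29569573937281078/828114110577 ≈ 35707.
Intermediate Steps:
43842/(-37557) - 30565/(-3121/15312 - 9874/15141) = 43842*(-1/37557) - 30565/(-3121*1/15312 - 9874*1/15141) = -14614/12519 - 30565/(-3121/15312 - 9874/15141) = -14614/12519 - 30565/(-66148583/77279664) = -14614/12519 - 30565*(-77279664/66148583) = -14614/12519 + 2362052930160/66148583 = 29569573937281078/828114110577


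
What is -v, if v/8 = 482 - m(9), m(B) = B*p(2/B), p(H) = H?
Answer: -3840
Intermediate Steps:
m(B) = 2 (m(B) = B*(2/B) = 2)
v = 3840 (v = 8*(482 - 1*2) = 8*(482 - 2) = 8*480 = 3840)
-v = -1*3840 = -3840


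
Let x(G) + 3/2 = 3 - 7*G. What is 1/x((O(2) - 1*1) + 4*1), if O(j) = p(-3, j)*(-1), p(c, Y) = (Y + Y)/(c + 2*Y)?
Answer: 2/17 ≈ 0.11765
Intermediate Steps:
p(c, Y) = 2*Y/(c + 2*Y) (p(c, Y) = (2*Y)/(c + 2*Y) = 2*Y/(c + 2*Y))
O(j) = -2*j/(-3 + 2*j) (O(j) = (2*j/(-3 + 2*j))*(-1) = -2*j/(-3 + 2*j))
x(G) = 3/2 - 7*G (x(G) = -3/2 + (3 - 7*G) = 3/2 - 7*G)
1/x((O(2) - 1*1) + 4*1) = 1/(3/2 - 7*((-2*2/(-3 + 2*2) - 1*1) + 4*1)) = 1/(3/2 - 7*((-2*2/(-3 + 4) - 1) + 4)) = 1/(3/2 - 7*((-2*2/1 - 1) + 4)) = 1/(3/2 - 7*((-2*2*1 - 1) + 4)) = 1/(3/2 - 7*((-4 - 1) + 4)) = 1/(3/2 - 7*(-5 + 4)) = 1/(3/2 - 7*(-1)) = 1/(3/2 + 7) = 1/(17/2) = 2/17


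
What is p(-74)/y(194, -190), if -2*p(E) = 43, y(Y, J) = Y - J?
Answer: -43/768 ≈ -0.055990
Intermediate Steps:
p(E) = -43/2 (p(E) = -½*43 = -43/2)
p(-74)/y(194, -190) = -43/(2*(194 - 1*(-190))) = -43/(2*(194 + 190)) = -43/2/384 = -43/2*1/384 = -43/768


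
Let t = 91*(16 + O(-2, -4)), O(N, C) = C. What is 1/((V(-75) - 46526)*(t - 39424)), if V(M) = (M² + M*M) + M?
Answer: 1/1355074532 ≈ 7.3797e-10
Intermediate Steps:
t = 1092 (t = 91*(16 - 4) = 91*12 = 1092)
V(M) = M + 2*M² (V(M) = (M² + M²) + M = 2*M² + M = M + 2*M²)
1/((V(-75) - 46526)*(t - 39424)) = 1/((-75*(1 + 2*(-75)) - 46526)*(1092 - 39424)) = 1/((-75*(1 - 150) - 46526)*(-38332)) = 1/((-75*(-149) - 46526)*(-38332)) = 1/((11175 - 46526)*(-38332)) = 1/(-35351*(-38332)) = 1/1355074532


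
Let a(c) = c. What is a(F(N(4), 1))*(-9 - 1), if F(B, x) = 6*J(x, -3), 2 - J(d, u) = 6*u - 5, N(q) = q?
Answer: -1500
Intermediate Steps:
J(d, u) = 7 - 6*u (J(d, u) = 2 - (6*u - 5) = 2 - (-5 + 6*u) = 2 + (5 - 6*u) = 7 - 6*u)
F(B, x) = 150 (F(B, x) = 6*(7 - 6*(-3)) = 6*(7 + 18) = 6*25 = 150)
a(F(N(4), 1))*(-9 - 1) = 150*(-9 - 1) = 150*(-10) = -1500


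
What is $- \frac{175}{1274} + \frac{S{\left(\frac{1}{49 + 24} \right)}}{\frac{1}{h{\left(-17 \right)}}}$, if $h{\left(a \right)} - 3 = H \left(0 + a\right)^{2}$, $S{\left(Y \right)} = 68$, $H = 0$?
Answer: $\frac{37103}{182} \approx 203.86$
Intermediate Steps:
$h{\left(a \right)} = 3$ ($h{\left(a \right)} = 3 + 0 \left(0 + a\right)^{2} = 3 + 0 a^{2} = 3 + 0 = 3$)
$- \frac{175}{1274} + \frac{S{\left(\frac{1}{49 + 24} \right)}}{\frac{1}{h{\left(-17 \right)}}} = - \frac{175}{1274} + \frac{68}{\frac{1}{3}} = \left(-175\right) \frac{1}{1274} + 68 \frac{1}{\frac{1}{3}} = - \frac{25}{182} + 68 \cdot 3 = - \frac{25}{182} + 204 = \frac{37103}{182}$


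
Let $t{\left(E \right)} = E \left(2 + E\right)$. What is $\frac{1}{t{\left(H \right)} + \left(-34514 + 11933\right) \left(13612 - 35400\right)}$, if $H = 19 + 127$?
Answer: $\frac{1}{492016436} \approx 2.0325 \cdot 10^{-9}$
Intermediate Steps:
$H = 146$
$\frac{1}{t{\left(H \right)} + \left(-34514 + 11933\right) \left(13612 - 35400\right)} = \frac{1}{146 \left(2 + 146\right) + \left(-34514 + 11933\right) \left(13612 - 35400\right)} = \frac{1}{146 \cdot 148 - -491994828} = \frac{1}{21608 + 491994828} = \frac{1}{492016436}$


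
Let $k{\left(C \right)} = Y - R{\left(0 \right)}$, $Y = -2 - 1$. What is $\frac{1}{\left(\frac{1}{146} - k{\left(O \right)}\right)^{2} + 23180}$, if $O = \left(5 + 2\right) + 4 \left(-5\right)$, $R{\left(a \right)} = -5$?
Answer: $\frac{21316}{494189561} \approx 4.3133 \cdot 10^{-5}$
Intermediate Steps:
$Y = -3$ ($Y = -2 - 1 = -3$)
$O = -13$ ($O = 7 - 20 = -13$)
$k{\left(C \right)} = 2$ ($k{\left(C \right)} = -3 - -5 = -3 + 5 = 2$)
$\frac{1}{\left(\frac{1}{146} - k{\left(O \right)}\right)^{2} + 23180} = \frac{1}{\left(\frac{1}{146} - 2\right)^{2} + 23180} = \frac{1}{\left(- \frac{291}{146}\right)^{2} + 23180} = \frac{1}{\frac{84681}{21316} + 23180} = \frac{1}{\frac{494189561}{21316}} = \frac{21316}{494189561}$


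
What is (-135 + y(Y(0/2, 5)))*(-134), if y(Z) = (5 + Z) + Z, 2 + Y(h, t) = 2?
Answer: 17420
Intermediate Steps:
Y(h, t) = 0 (Y(h, t) = -2 + 2 = 0)
y(Z) = 5 + 2*Z
(-135 + y(Y(0/2, 5)))*(-134) = (-135 + (5 + 2*0))*(-134) = (-135 + (5 + 0))*(-134) = (-135 + 5)*(-134) = -130*(-134) = 17420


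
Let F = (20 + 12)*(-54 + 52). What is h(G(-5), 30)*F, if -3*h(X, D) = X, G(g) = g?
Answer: -320/3 ≈ -106.67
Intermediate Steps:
h(X, D) = -X/3
F = -64 (F = 32*(-2) = -64)
h(G(-5), 30)*F = -⅓*(-5)*(-64) = (5/3)*(-64) = -320/3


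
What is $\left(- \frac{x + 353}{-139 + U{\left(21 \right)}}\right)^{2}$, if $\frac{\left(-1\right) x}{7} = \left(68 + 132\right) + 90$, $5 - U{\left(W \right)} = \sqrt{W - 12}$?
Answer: $\frac{2812329}{18769} \approx 149.84$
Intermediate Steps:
$U{\left(W \right)} = 5 - \sqrt{-12 + W}$ ($U{\left(W \right)} = 5 - \sqrt{W - 12} = 5 - \sqrt{-12 + W}$)
$x = -2030$ ($x = - 7 \left(\left(68 + 132\right) + 90\right) = - 7 \left(200 + 90\right) = \left(-7\right) 290 = -2030$)
$\left(- \frac{x + 353}{-139 + U{\left(21 \right)}}\right)^{2} = \left(- \frac{-2030 + 353}{-139 + \left(5 - \sqrt{-12 + 21}\right)}\right)^{2} = \left(- \frac{-1677}{-139 + \left(5 - \sqrt{9}\right)}\right)^{2} = \left(- \frac{-1677}{-139 + \left(5 - 3\right)}\right)^{2} = \left(- \frac{-1677}{-139 + 2}\right)^{2} = \left(- \frac{-1677}{-137}\right)^{2} = \left(- \frac{\left(-1677\right) \left(-1\right)}{137}\right)^{2} = \left(\left(-1\right) \frac{1677}{137}\right)^{2} = \left(- \frac{1677}{137}\right)^{2} = \frac{2812329}{18769}$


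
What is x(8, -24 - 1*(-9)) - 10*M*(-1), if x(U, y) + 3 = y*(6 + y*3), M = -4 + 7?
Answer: 612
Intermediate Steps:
M = 3
x(U, y) = -3 + y*(6 + 3*y) (x(U, y) = -3 + y*(6 + y*3) = -3 + y*(6 + 3*y))
x(8, -24 - 1*(-9)) - 10*M*(-1) = (-3 + 3*(-24 - 1*(-9))² + 6*(-24 - 1*(-9))) - 10*3*(-1) = (-3 + 3*(-24 + 9)² + 6*(-24 + 9)) - 30*(-1) = (-3 + 3*(-15)² + 6*(-15)) + 30 = (-3 + 3*225 - 90) + 30 = (-3 + 675 - 90) + 30 = 582 + 30 = 612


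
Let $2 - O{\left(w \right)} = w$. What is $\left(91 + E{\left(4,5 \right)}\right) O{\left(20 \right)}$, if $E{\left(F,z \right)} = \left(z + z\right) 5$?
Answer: $-2538$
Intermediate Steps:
$E{\left(F,z \right)} = 10 z$ ($E{\left(F,z \right)} = 2 z 5 = 10 z$)
$O{\left(w \right)} = 2 - w$
$\left(91 + E{\left(4,5 \right)}\right) O{\left(20 \right)} = \left(91 + 10 \cdot 5\right) \left(2 - 20\right) = \left(91 + 50\right) \left(2 - 20\right) = 141 \left(-18\right) = -2538$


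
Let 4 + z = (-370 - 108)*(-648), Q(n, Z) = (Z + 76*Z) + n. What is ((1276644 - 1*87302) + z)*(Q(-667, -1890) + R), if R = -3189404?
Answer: -5000339418282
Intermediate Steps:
Q(n, Z) = n + 77*Z (Q(n, Z) = 77*Z + n = n + 77*Z)
z = 309740 (z = -4 + (-370 - 108)*(-648) = -4 - 478*(-648) = -4 + 309744 = 309740)
((1276644 - 1*87302) + z)*(Q(-667, -1890) + R) = ((1276644 - 1*87302) + 309740)*((-667 + 77*(-1890)) - 3189404) = ((1276644 - 87302) + 309740)*((-667 - 145530) - 3189404) = (1189342 + 309740)*(-146197 - 3189404) = 1499082*(-3335601) = -5000339418282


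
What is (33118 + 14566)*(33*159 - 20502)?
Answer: -727419420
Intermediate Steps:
(33118 + 14566)*(33*159 - 20502) = 47684*(5247 - 20502) = 47684*(-15255) = -727419420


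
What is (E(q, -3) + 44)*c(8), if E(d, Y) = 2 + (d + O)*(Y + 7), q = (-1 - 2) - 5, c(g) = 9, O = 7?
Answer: 378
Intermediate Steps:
q = -8 (q = -3 - 5 = -8)
E(d, Y) = 2 + (7 + Y)*(7 + d) (E(d, Y) = 2 + (d + 7)*(Y + 7) = 2 + (7 + d)*(7 + Y) = 2 + (7 + Y)*(7 + d))
(E(q, -3) + 44)*c(8) = ((51 + 7*(-3) + 7*(-8) - 3*(-8)) + 44)*9 = ((51 - 21 - 56 + 24) + 44)*9 = (-2 + 44)*9 = 42*9 = 378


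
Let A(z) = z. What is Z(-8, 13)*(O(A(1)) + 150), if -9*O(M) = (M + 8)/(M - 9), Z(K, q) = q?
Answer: 15613/8 ≈ 1951.6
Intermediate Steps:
O(M) = -(8 + M)/(9*(-9 + M)) (O(M) = -(M + 8)/(9*(M - 9)) = -(8 + M)/(9*(-9 + M)))
Z(-8, 13)*(O(A(1)) + 150) = 13*((-8 - 1*1)/(9*(-9 + 1)) + 150) = 13*((⅑)*(-8 - 1)/(-8) + 150) = 13*((⅑)*(-⅛)*(-9) + 150) = 13*(⅛ + 150) = 13*(1201/8) = 15613/8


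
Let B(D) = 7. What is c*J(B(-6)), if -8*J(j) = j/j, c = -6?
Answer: ¾ ≈ 0.75000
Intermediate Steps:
J(j) = -⅛ (J(j) = -j/(8*j) = -⅛*1 = -⅛)
c*J(B(-6)) = -6*(-⅛) = ¾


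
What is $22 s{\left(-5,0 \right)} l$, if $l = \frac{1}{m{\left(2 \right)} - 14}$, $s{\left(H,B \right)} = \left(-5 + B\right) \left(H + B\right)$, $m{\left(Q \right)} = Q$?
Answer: $- \frac{275}{6} \approx -45.833$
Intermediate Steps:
$s{\left(H,B \right)} = \left(-5 + B\right) \left(B + H\right)$
$l = - \frac{1}{12}$ ($l = \frac{1}{2 - 14} = \frac{1}{-12} = - \frac{1}{12} \approx -0.083333$)
$22 s{\left(-5,0 \right)} l = 22 \left(0^{2} - 0 - -25 + 0 \left(-5\right)\right) \left(- \frac{1}{12}\right) = 22 \left(0 + 0 + 25 + 0\right) \left(- \frac{1}{12}\right) = 22 \cdot 25 \left(- \frac{1}{12}\right) = 550 \left(- \frac{1}{12}\right) = - \frac{275}{6}$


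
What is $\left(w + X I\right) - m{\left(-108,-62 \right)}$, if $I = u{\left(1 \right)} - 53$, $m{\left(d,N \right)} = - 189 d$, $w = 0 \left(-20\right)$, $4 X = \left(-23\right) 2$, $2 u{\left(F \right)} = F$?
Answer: $- \frac{79233}{4} \approx -19808.0$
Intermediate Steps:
$u{\left(F \right)} = \frac{F}{2}$
$X = - \frac{23}{2}$ ($X = \frac{\left(-23\right) 2}{4} = \frac{1}{4} \left(-46\right) = - \frac{23}{2} \approx -11.5$)
$w = 0$
$I = - \frac{105}{2}$ ($I = \frac{1}{2} \cdot 1 - 53 = \frac{1}{2} - 53 = - \frac{105}{2} \approx -52.5$)
$\left(w + X I\right) - m{\left(-108,-62 \right)} = \left(0 - - \frac{2415}{4}\right) - \left(-189\right) \left(-108\right) = \left(0 + \frac{2415}{4}\right) - 20412 = \frac{2415}{4} - 20412 = - \frac{79233}{4}$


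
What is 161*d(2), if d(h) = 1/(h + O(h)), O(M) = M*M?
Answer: 161/6 ≈ 26.833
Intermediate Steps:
O(M) = M²
d(h) = 1/(h + h²)
161*d(2) = 161*(1/(2*(1 + 2))) = 161*((½)/3) = 161*((½)*(⅓)) = 161*(⅙) = 161/6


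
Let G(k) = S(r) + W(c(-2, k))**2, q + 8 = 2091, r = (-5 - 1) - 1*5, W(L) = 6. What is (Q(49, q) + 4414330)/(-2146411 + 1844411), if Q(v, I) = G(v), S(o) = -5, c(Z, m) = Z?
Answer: -4414361/302000 ≈ -14.617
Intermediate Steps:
r = -11 (r = -6 - 5 = -11)
q = 2083 (q = -8 + 2091 = 2083)
G(k) = 31 (G(k) = -5 + 6**2 = -5 + 36 = 31)
Q(v, I) = 31
(Q(49, q) + 4414330)/(-2146411 + 1844411) = (31 + 4414330)/(-2146411 + 1844411) = 4414361/(-302000) = 4414361*(-1/302000) = -4414361/302000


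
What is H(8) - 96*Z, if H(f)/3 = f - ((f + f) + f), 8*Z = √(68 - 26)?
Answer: -48 - 12*√42 ≈ -125.77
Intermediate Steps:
Z = √42/8 (Z = √(68 - 26)/8 = √42/8 ≈ 0.81009)
H(f) = -6*f (H(f) = 3*(f - ((f + f) + f)) = 3*(f - (2*f + f)) = 3*(f - 3*f) = 3*(-2*f) = -6*f)
H(8) - 96*Z = -6*8 - 12*√42 = -48 - 12*√42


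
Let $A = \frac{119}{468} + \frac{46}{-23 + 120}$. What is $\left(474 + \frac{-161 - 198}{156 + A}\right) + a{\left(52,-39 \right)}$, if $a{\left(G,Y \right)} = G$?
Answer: $\frac{3726112358}{7114847} \approx 523.71$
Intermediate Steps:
$A = \frac{33071}{45396}$ ($A = 119 \cdot \frac{1}{468} + \frac{46}{97} = \frac{119}{468} + 46 \cdot \frac{1}{97} = \frac{119}{468} + \frac{46}{97} = \frac{33071}{45396} \approx 0.7285$)
$\left(474 + \frac{-161 - 198}{156 + A}\right) + a{\left(52,-39 \right)} = \left(474 + \frac{-161 - 198}{156 + \frac{33071}{45396}}\right) + 52 = \left(474 - \frac{359}{\frac{7114847}{45396}}\right) + 52 = \left(474 - \frac{16297164}{7114847}\right) + 52 = \frac{3356140314}{7114847} + 52 = \frac{3726112358}{7114847}$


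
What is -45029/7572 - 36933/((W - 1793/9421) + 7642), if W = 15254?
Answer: -12347464920863/1633291174956 ≈ -7.5599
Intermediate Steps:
-45029/7572 - 36933/((W - 1793/9421) + 7642) = -45029/7572 - 36933/((15254 - 1793/9421) + 7642) = -45029/7572 - 36933/(143706141/9421 + 7642) = -45029/7572 - 36933/215701423/9421 = -45029/7572 - 36933*9421/215701423 = -45029/7572 - 347945793/215701423 = -12347464920863/1633291174956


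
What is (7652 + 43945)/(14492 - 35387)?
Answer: -2457/995 ≈ -2.4693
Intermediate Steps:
(7652 + 43945)/(14492 - 35387) = 51597/(-20895) = 51597*(-1/20895) = -2457/995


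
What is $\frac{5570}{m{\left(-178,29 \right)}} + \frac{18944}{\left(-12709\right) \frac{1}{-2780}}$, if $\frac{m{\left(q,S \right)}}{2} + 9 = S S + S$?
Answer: $\frac{45379374085}{10942449} \approx 4147.1$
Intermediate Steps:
$m{\left(q,S \right)} = -18 + 2 S + 2 S^{2}$ ($m{\left(q,S \right)} = -18 + 2 \left(S S + S\right) = -18 + 2 \left(S^{2} + S\right) = -18 + 2 \left(S + S^{2}\right) = -18 + \left(2 S + 2 S^{2}\right) = -18 + 2 S + 2 S^{2}$)
$\frac{5570}{m{\left(-178,29 \right)}} + \frac{18944}{\left(-12709\right) \frac{1}{-2780}} = \frac{5570}{-18 + 2 \cdot 29 + 2 \cdot 29^{2}} + \frac{18944}{\left(-12709\right) \frac{1}{-2780}} = \frac{5570}{-18 + 58 + 2 \cdot 841} + \frac{18944}{\left(-12709\right) \left(- \frac{1}{2780}\right)} = \frac{5570}{-18 + 58 + 1682} + \frac{18944}{\frac{12709}{2780}} = \frac{5570}{1722} + 18944 \cdot \frac{2780}{12709} = 5570 \cdot \frac{1}{1722} + \frac{52664320}{12709} = \frac{2785}{861} + \frac{52664320}{12709} = \frac{45379374085}{10942449}$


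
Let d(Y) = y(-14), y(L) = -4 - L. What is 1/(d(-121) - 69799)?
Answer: -1/69789 ≈ -1.4329e-5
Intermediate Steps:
d(Y) = 10 (d(Y) = -4 - 1*(-14) = -4 + 14 = 10)
1/(d(-121) - 69799) = 1/(10 - 69799) = 1/(-69789) = -1/69789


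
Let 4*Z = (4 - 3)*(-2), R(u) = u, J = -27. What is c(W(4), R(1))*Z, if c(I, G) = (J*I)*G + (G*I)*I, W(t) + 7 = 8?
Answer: 13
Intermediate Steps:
W(t) = 1 (W(t) = -7 + 8 = 1)
c(I, G) = G*I² - 27*G*I (c(I, G) = (-27*I)*G + (G*I)*I = -27*G*I + G*I² = G*I² - 27*G*I)
Z = -½ (Z = ((4 - 3)*(-2))/4 = (1*(-2))/4 = (¼)*(-2) = -½ ≈ -0.50000)
c(W(4), R(1))*Z = (1*1*(-27 + 1))*(-½) = (1*1*(-26))*(-½) = -26*(-½) = 13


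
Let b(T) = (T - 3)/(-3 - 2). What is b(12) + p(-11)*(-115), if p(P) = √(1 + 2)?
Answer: -9/5 - 115*√3 ≈ -200.99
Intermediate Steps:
b(T) = ⅗ - T/5 (b(T) = (-3 + T)/(-5) = (-3 + T)*(-⅕) = ⅗ - T/5)
p(P) = √3
b(12) + p(-11)*(-115) = (⅗ - ⅕*12) + √3*(-115) = (⅗ - 12/5) - 115*√3 = -9/5 - 115*√3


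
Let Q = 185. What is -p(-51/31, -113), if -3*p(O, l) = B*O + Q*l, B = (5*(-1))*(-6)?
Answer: -649585/93 ≈ -6984.8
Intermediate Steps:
B = 30 (B = -5*(-6) = 30)
p(O, l) = -10*O - 185*l/3 (p(O, l) = -(30*O + 185*l)/3 = -10*O - 185*l/3)
-p(-51/31, -113) = -(-(-510)/31 - 185/3*(-113)) = -(-(-510)/31 + 20905/3) = -(-10*(-51/31) + 20905/3) = -(510/31 + 20905/3) = -1*649585/93 = -649585/93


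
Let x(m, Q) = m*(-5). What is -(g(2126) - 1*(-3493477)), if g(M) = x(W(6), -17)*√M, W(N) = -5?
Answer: -3493477 - 25*√2126 ≈ -3.4946e+6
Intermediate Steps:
x(m, Q) = -5*m
g(M) = 25*√M (g(M) = (-5*(-5))*√M = 25*√M)
-(g(2126) - 1*(-3493477)) = -(25*√2126 - 1*(-3493477)) = -(25*√2126 + 3493477) = -(3493477 + 25*√2126) = -3493477 - 25*√2126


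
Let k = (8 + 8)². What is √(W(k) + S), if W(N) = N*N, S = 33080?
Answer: 2*√24654 ≈ 314.03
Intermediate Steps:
k = 256 (k = 16² = 256)
W(N) = N²
√(W(k) + S) = √(256² + 33080) = √(65536 + 33080) = √98616 = 2*√24654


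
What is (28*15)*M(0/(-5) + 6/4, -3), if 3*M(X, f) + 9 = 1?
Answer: -1120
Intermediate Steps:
M(X, f) = -8/3 (M(X, f) = -3 + (1/3)*1 = -3 + 1/3 = -8/3)
(28*15)*M(0/(-5) + 6/4, -3) = (28*15)*(-8/3) = 420*(-8/3) = -1120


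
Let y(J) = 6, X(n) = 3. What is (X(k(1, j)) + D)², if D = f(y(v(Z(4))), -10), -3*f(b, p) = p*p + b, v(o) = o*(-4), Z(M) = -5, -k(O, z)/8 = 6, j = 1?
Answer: 9409/9 ≈ 1045.4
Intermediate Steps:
k(O, z) = -48 (k(O, z) = -8*6 = -48)
v(o) = -4*o
f(b, p) = -b/3 - p²/3 (f(b, p) = -(p*p + b)/3 = -(p² + b)/3 = -(b + p²)/3 = -b/3 - p²/3)
D = -106/3 (D = -⅓*6 - ⅓*(-10)² = -2 - ⅓*100 = -2 - 100/3 = -106/3 ≈ -35.333)
(X(k(1, j)) + D)² = (3 - 106/3)² = (-97/3)² = 9409/9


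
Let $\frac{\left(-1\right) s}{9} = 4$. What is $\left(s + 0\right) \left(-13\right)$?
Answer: $468$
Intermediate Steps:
$s = -36$ ($s = \left(-9\right) 4 = -36$)
$\left(s + 0\right) \left(-13\right) = \left(-36 + 0\right) \left(-13\right) = \left(-36\right) \left(-13\right) = 468$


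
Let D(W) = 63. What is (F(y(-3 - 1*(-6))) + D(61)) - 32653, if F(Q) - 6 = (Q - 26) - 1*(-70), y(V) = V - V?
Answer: -32540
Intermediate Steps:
y(V) = 0
F(Q) = 50 + Q (F(Q) = 6 + ((Q - 26) - 1*(-70)) = 6 + ((-26 + Q) + 70) = 6 + (44 + Q) = 50 + Q)
(F(y(-3 - 1*(-6))) + D(61)) - 32653 = ((50 + 0) + 63) - 32653 = (50 + 63) - 32653 = 113 - 32653 = -32540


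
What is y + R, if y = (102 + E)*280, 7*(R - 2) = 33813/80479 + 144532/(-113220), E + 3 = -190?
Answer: -406266665281612/15945706665 ≈ -25478.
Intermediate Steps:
E = -193 (E = -3 - 190 = -193)
R = 29940542588/15945706665 (R = 2 + (33813/80479 + 144532/(-113220))/7 = 2 + (33813*(1/80479) + 144532*(-1/113220))/7 = 2 + (33813/80479 - 36133/28305)/7 = 2 + (⅐)*(-1950870742/2277958095) = 2 - 1950870742/15945706665 = 29940542588/15945706665 ≈ 1.8777)
y = -25480 (y = (102 - 193)*280 = -91*280 = -25480)
y + R = -25480 + 29940542588/15945706665 = -406266665281612/15945706665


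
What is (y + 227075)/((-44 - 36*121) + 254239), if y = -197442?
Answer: 29633/249839 ≈ 0.11861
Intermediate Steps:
(y + 227075)/((-44 - 36*121) + 254239) = (-197442 + 227075)/((-44 - 36*121) + 254239) = 29633/((-44 - 4356) + 254239) = 29633/(-4400 + 254239) = 29633/249839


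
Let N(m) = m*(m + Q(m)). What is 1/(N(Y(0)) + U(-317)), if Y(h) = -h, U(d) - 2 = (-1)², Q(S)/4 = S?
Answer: ⅓ ≈ 0.33333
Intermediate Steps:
Q(S) = 4*S
U(d) = 3 (U(d) = 2 + (-1)² = 2 + 1 = 3)
N(m) = 5*m² (N(m) = m*(m + 4*m) = m*(5*m) = 5*m²)
1/(N(Y(0)) + U(-317)) = 1/(5*(-1*0)² + 3) = 1/(5*0² + 3) = 1/(5*0 + 3) = 1/(0 + 3) = 1/3 = ⅓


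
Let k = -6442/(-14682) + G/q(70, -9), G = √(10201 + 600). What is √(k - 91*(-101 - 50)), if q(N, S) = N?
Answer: √(3628596983251800 + 3772319670*√10801)/513870 ≈ 117.23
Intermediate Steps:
G = √10801 ≈ 103.93
k = 3221/7341 + √10801/70 (k = -6442/(-14682) + √10801/70 = -6442*(-1/14682) + √10801*(1/70) = 3221/7341 + √10801/70 ≈ 1.9235)
√(k - 91*(-101 - 50)) = √((3221/7341 + √10801/70) - 91*(-101 - 50)) = √((3221/7341 + √10801/70) - 91*(-151)) = √((3221/7341 + √10801/70) + 13741) = √(100875902/7341 + √10801/70)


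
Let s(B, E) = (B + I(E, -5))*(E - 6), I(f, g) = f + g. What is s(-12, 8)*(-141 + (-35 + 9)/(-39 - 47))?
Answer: 108900/43 ≈ 2532.6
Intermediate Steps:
s(B, E) = (-6 + E)*(-5 + B + E) (s(B, E) = (B + (E - 5))*(E - 6) = (B + (-5 + E))*(-6 + E) = (-5 + B + E)*(-6 + E) = (-6 + E)*(-5 + B + E))
s(-12, 8)*(-141 + (-35 + 9)/(-39 - 47)) = (30 + 8² - 11*8 - 6*(-12) - 12*8)*(-141 + (-35 + 9)/(-39 - 47)) = (30 + 64 - 88 + 72 - 96)*(-141 - 26/(-86)) = -18*(-141 - 26*(-1/86)) = -18*(-141 + 13/43) = -18*(-6050/43) = 108900/43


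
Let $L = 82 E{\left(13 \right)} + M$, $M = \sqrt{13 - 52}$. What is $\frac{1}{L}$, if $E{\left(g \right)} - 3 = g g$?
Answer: $\frac{14104}{198922855} - \frac{i \sqrt{39}}{198922855} \approx 7.0902 \cdot 10^{-5} - 3.1394 \cdot 10^{-8} i$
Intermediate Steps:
$M = i \sqrt{39}$ ($M = \sqrt{-39} = i \sqrt{39} \approx 6.245 i$)
$E{\left(g \right)} = 3 + g^{2}$ ($E{\left(g \right)} = 3 + g g = 3 + g^{2}$)
$L = 14104 + i \sqrt{39}$ ($L = 82 \left(3 + 13^{2}\right) + i \sqrt{39} = 82 \left(3 + 169\right) + i \sqrt{39} = 82 \cdot 172 + i \sqrt{39} = 14104 + i \sqrt{39} \approx 14104.0 + 6.245 i$)
$\frac{1}{L} = \frac{1}{14104 + i \sqrt{39}}$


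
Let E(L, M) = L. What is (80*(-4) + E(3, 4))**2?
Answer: 100489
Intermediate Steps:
(80*(-4) + E(3, 4))**2 = (80*(-4) + 3)**2 = (-320 + 3)**2 = (-317)**2 = 100489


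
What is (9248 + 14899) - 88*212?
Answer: 5491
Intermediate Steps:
(9248 + 14899) - 88*212 = 24147 - 18656 = 5491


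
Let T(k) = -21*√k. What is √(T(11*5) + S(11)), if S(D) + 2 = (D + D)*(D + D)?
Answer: √(482 - 21*√55) ≈ 18.063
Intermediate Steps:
S(D) = -2 + 4*D² (S(D) = -2 + (D + D)*(D + D) = -2 + (2*D)*(2*D) = -2 + 4*D²)
√(T(11*5) + S(11)) = √(-21*√55 + (-2 + 4*11²)) = √(-21*√55 + (-2 + 4*121)) = √(-21*√55 + (-2 + 484)) = √(-21*√55 + 482) = √(482 - 21*√55)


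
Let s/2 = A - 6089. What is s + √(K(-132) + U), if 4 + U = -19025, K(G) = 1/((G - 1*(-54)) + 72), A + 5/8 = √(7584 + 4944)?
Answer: -48717/4 + 24*√87 + 5*I*√27402/6 ≈ -11955.0 + 137.95*I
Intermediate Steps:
A = -5/8 + 12*√87 (A = -5/8 + √(7584 + 4944) = -5/8 + √12528 = -5/8 + 12*√87 ≈ 111.30)
K(G) = 1/(126 + G) (K(G) = 1/((G + 54) + 72) = 1/((54 + G) + 72) = 1/(126 + G))
s = -48717/4 + 24*√87 (s = 2*((-5/8 + 12*√87) - 6089) = 2*(-48717/8 + 12*√87) = -48717/4 + 24*√87 ≈ -11955.)
U = -19029 (U = -4 - 19025 = -19029)
s + √(K(-132) + U) = (-48717/4 + 24*√87) + √(1/(126 - 132) - 19029) = (-48717/4 + 24*√87) + √(1/(-6) - 19029) = (-48717/4 + 24*√87) + √(-⅙ - 19029) = (-48717/4 + 24*√87) + √(-114175/6) = (-48717/4 + 24*√87) + 5*I*√27402/6 = -48717/4 + 24*√87 + 5*I*√27402/6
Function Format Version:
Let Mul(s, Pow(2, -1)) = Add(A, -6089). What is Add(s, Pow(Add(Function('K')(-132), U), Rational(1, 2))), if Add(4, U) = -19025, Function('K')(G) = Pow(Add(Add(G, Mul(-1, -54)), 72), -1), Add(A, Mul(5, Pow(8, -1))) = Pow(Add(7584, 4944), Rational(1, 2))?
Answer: Add(Rational(-48717, 4), Mul(24, Pow(87, Rational(1, 2))), Mul(Rational(5, 6), I, Pow(27402, Rational(1, 2)))) ≈ Add(-11955., Mul(137.95, I))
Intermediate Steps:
A = Add(Rational(-5, 8), Mul(12, Pow(87, Rational(1, 2)))) (A = Add(Rational(-5, 8), Pow(Add(7584, 4944), Rational(1, 2))) = Add(Rational(-5, 8), Pow(12528, Rational(1, 2))) = Add(Rational(-5, 8), Mul(12, Pow(87, Rational(1, 2)))) ≈ 111.30)
Function('K')(G) = Pow(Add(126, G), -1) (Function('K')(G) = Pow(Add(Add(G, 54), 72), -1) = Pow(Add(Add(54, G), 72), -1) = Pow(Add(126, G), -1))
s = Add(Rational(-48717, 4), Mul(24, Pow(87, Rational(1, 2)))) (s = Mul(2, Add(Add(Rational(-5, 8), Mul(12, Pow(87, Rational(1, 2)))), -6089)) = Mul(2, Add(Rational(-48717, 8), Mul(12, Pow(87, Rational(1, 2))))) = Add(Rational(-48717, 4), Mul(24, Pow(87, Rational(1, 2)))) ≈ -11955.)
U = -19029 (U = Add(-4, -19025) = -19029)
Add(s, Pow(Add(Function('K')(-132), U), Rational(1, 2))) = Add(Add(Rational(-48717, 4), Mul(24, Pow(87, Rational(1, 2)))), Pow(Add(Pow(Add(126, -132), -1), -19029), Rational(1, 2))) = Add(Add(Rational(-48717, 4), Mul(24, Pow(87, Rational(1, 2)))), Pow(Add(Pow(-6, -1), -19029), Rational(1, 2))) = Add(Add(Rational(-48717, 4), Mul(24, Pow(87, Rational(1, 2)))), Pow(Add(Rational(-1, 6), -19029), Rational(1, 2))) = Add(Add(Rational(-48717, 4), Mul(24, Pow(87, Rational(1, 2)))), Pow(Rational(-114175, 6), Rational(1, 2))) = Add(Add(Rational(-48717, 4), Mul(24, Pow(87, Rational(1, 2)))), Mul(Rational(5, 6), I, Pow(27402, Rational(1, 2)))) = Add(Rational(-48717, 4), Mul(24, Pow(87, Rational(1, 2))), Mul(Rational(5, 6), I, Pow(27402, Rational(1, 2))))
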